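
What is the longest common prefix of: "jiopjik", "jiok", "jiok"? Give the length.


Words: jiopjik, jiok, jiok
  Position 0: all 'j' => match
  Position 1: all 'i' => match
  Position 2: all 'o' => match
  Position 3: ('p', 'k', 'k') => mismatch, stop
LCP = "jio" (length 3)

3


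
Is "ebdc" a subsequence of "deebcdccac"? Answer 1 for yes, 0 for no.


Check if "ebdc" is a subsequence of "deebcdccac"
Greedy scan:
  Position 0 ('d'): no match needed
  Position 1 ('e'): matches sub[0] = 'e'
  Position 2 ('e'): no match needed
  Position 3 ('b'): matches sub[1] = 'b'
  Position 4 ('c'): no match needed
  Position 5 ('d'): matches sub[2] = 'd'
  Position 6 ('c'): matches sub[3] = 'c'
  Position 7 ('c'): no match needed
  Position 8 ('a'): no match needed
  Position 9 ('c'): no match needed
All 4 characters matched => is a subsequence

1


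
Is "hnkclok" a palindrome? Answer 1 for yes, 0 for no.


Input: hnkclok
Reversed: kolcknh
  Compare pos 0 ('h') with pos 6 ('k'): MISMATCH
  Compare pos 1 ('n') with pos 5 ('o'): MISMATCH
  Compare pos 2 ('k') with pos 4 ('l'): MISMATCH
Result: not a palindrome

0


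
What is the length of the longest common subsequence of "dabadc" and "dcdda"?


LCS of "dabadc" and "dcdda"
DP table:
           d    c    d    d    a
      0    0    0    0    0    0
  d   0    1    1    1    1    1
  a   0    1    1    1    1    2
  b   0    1    1    1    1    2
  a   0    1    1    1    1    2
  d   0    1    1    2    2    2
  c   0    1    2    2    2    2
LCS length = dp[6][5] = 2

2


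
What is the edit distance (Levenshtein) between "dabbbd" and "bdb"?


Computing edit distance: "dabbbd" -> "bdb"
DP table:
           b    d    b
      0    1    2    3
  d   1    1    1    2
  a   2    2    2    2
  b   3    2    3    2
  b   4    3    3    3
  b   5    4    4    3
  d   6    5    4    4
Edit distance = dp[6][3] = 4

4


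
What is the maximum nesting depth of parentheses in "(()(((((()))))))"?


Input: "(()(((((()))))))"
Tracking depth:
  Position 0 '(': depth becomes 1
  Position 1 '(': depth becomes 2
  Position 2 ')': depth becomes 1
  Position 3 '(': depth becomes 2
  Position 4 '(': depth becomes 3
  Position 5 '(': depth becomes 4
  Position 6 '(': depth becomes 5
  Position 7 '(': depth becomes 6
  Position 8 '(': depth becomes 7
  Position 9 ')': depth becomes 6
  Position 10 ')': depth becomes 5
  Position 11 ')': depth becomes 4
  Position 12 ')': depth becomes 3
  Position 13 ')': depth becomes 2
  Position 14 ')': depth becomes 1
  Position 15 ')': depth becomes 0
Maximum depth reached: 7

7


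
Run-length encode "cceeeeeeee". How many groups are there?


Input: cceeeeeeee
Scanning for consecutive runs:
  Group 1: 'c' x 2 (positions 0-1)
  Group 2: 'e' x 8 (positions 2-9)
Total groups: 2

2


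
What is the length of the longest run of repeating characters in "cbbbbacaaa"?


Input: "cbbbbacaaa"
Scanning for longest run:
  Position 1 ('b'): new char, reset run to 1
  Position 2 ('b'): continues run of 'b', length=2
  Position 3 ('b'): continues run of 'b', length=3
  Position 4 ('b'): continues run of 'b', length=4
  Position 5 ('a'): new char, reset run to 1
  Position 6 ('c'): new char, reset run to 1
  Position 7 ('a'): new char, reset run to 1
  Position 8 ('a'): continues run of 'a', length=2
  Position 9 ('a'): continues run of 'a', length=3
Longest run: 'b' with length 4

4


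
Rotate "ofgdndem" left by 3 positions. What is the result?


Input: "ofgdndem", rotate left by 3
First 3 characters: "ofg"
Remaining characters: "dndem"
Concatenate remaining + first: "dndem" + "ofg" = "dndemofg"

dndemofg


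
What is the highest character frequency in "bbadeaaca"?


Input: bbadeaaca
Character counts:
  'a': 4
  'b': 2
  'c': 1
  'd': 1
  'e': 1
Maximum frequency: 4

4


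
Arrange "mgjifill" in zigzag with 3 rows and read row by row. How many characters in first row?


Zigzag "mgjifill" into 3 rows:
Placing characters:
  'm' => row 0
  'g' => row 1
  'j' => row 2
  'i' => row 1
  'f' => row 0
  'i' => row 1
  'l' => row 2
  'l' => row 1
Rows:
  Row 0: "mf"
  Row 1: "giil"
  Row 2: "jl"
First row length: 2

2


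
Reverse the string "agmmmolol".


Input: agmmmolol
Reading characters right to left:
  Position 8: 'l'
  Position 7: 'o'
  Position 6: 'l'
  Position 5: 'o'
  Position 4: 'm'
  Position 3: 'm'
  Position 2: 'm'
  Position 1: 'g'
  Position 0: 'a'
Reversed: lolommmga

lolommmga


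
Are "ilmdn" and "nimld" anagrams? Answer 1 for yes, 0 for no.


Strings: "ilmdn", "nimld"
Sorted first:  dilmn
Sorted second: dilmn
Sorted forms match => anagrams

1


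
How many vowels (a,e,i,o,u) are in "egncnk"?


Input: egncnk
Checking each character:
  'e' at position 0: vowel (running total: 1)
  'g' at position 1: consonant
  'n' at position 2: consonant
  'c' at position 3: consonant
  'n' at position 4: consonant
  'k' at position 5: consonant
Total vowels: 1

1


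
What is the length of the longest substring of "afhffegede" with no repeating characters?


Input: "afhffegede"
Sliding window (track last position of each char):
  Position 0 ('a'): window [0,0] length 1 -- new best
  Position 1 ('f'): window [0,1] length 2 -- new best
  Position 2 ('h'): window [0,2] length 3 -- new best
  Position 3 ('f'): repeat (last at 1), move window start to 2
  Position 3 ('f'): window [2,3] length 2
  Position 4 ('f'): repeat (last at 3), move window start to 4
  Position 4 ('f'): window [4,4] length 1
  Position 5 ('e'): window [4,5] length 2
  Position 6 ('g'): window [4,6] length 3
  Position 7 ('e'): repeat (last at 5), move window start to 6
  Position 7 ('e'): window [6,7] length 2
  Position 8 ('d'): window [6,8] length 3
  Position 9 ('e'): repeat (last at 7), move window start to 8
  Position 9 ('e'): window [8,9] length 2
Longest substring with no repeats: "afh" with length 3

3


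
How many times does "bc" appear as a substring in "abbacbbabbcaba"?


Searching for "bc" in "abbacbbabbcaba"
Scanning each position:
  Position 0: "ab" => no
  Position 1: "bb" => no
  Position 2: "ba" => no
  Position 3: "ac" => no
  Position 4: "cb" => no
  Position 5: "bb" => no
  Position 6: "ba" => no
  Position 7: "ab" => no
  Position 8: "bb" => no
  Position 9: "bc" => MATCH
  Position 10: "ca" => no
  Position 11: "ab" => no
  Position 12: "ba" => no
Total occurrences: 1

1


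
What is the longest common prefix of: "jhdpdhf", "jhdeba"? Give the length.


Words: jhdpdhf, jhdeba
  Position 0: all 'j' => match
  Position 1: all 'h' => match
  Position 2: all 'd' => match
  Position 3: ('p', 'e') => mismatch, stop
LCP = "jhd" (length 3)

3


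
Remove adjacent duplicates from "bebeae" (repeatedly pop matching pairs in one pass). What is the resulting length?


Input: bebeae
Stack-based adjacent duplicate removal:
  Read 'b': push. Stack: b
  Read 'e': push. Stack: be
  Read 'b': push. Stack: beb
  Read 'e': push. Stack: bebe
  Read 'a': push. Stack: bebea
  Read 'e': push. Stack: bebeae
Final stack: "bebeae" (length 6)

6


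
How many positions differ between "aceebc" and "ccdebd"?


Comparing "aceebc" and "ccdebd" position by position:
  Position 0: 'a' vs 'c' => DIFFER
  Position 1: 'c' vs 'c' => same
  Position 2: 'e' vs 'd' => DIFFER
  Position 3: 'e' vs 'e' => same
  Position 4: 'b' vs 'b' => same
  Position 5: 'c' vs 'd' => DIFFER
Positions that differ: 3

3


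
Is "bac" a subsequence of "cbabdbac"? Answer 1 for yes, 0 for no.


Check if "bac" is a subsequence of "cbabdbac"
Greedy scan:
  Position 0 ('c'): no match needed
  Position 1 ('b'): matches sub[0] = 'b'
  Position 2 ('a'): matches sub[1] = 'a'
  Position 3 ('b'): no match needed
  Position 4 ('d'): no match needed
  Position 5 ('b'): no match needed
  Position 6 ('a'): no match needed
  Position 7 ('c'): matches sub[2] = 'c'
All 3 characters matched => is a subsequence

1


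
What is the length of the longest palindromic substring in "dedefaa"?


Input: "dedefaa"
Checking substrings for palindromes:
  [0:3] "ded" (len 3) => palindrome
  [1:4] "ede" (len 3) => palindrome
  [5:7] "aa" (len 2) => palindrome
Longest palindromic substring: "ded" with length 3

3


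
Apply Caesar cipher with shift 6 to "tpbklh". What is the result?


Caesar cipher: shift "tpbklh" by 6
  't' (pos 19) + 6 = pos 25 = 'z'
  'p' (pos 15) + 6 = pos 21 = 'v'
  'b' (pos 1) + 6 = pos 7 = 'h'
  'k' (pos 10) + 6 = pos 16 = 'q'
  'l' (pos 11) + 6 = pos 17 = 'r'
  'h' (pos 7) + 6 = pos 13 = 'n'
Result: zvhqrn

zvhqrn


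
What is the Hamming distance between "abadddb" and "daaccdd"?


Comparing "abadddb" and "daaccdd" position by position:
  Position 0: 'a' vs 'd' => differ
  Position 1: 'b' vs 'a' => differ
  Position 2: 'a' vs 'a' => same
  Position 3: 'd' vs 'c' => differ
  Position 4: 'd' vs 'c' => differ
  Position 5: 'd' vs 'd' => same
  Position 6: 'b' vs 'd' => differ
Total differences (Hamming distance): 5

5


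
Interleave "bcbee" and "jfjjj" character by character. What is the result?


Interleaving "bcbee" and "jfjjj":
  Position 0: 'b' from first, 'j' from second => "bj"
  Position 1: 'c' from first, 'f' from second => "cf"
  Position 2: 'b' from first, 'j' from second => "bj"
  Position 3: 'e' from first, 'j' from second => "ej"
  Position 4: 'e' from first, 'j' from second => "ej"
Result: bjcfbjejej

bjcfbjejej


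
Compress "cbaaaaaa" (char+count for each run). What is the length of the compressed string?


Input: cbaaaaaa
Runs:
  'c' x 1 => "c1"
  'b' x 1 => "b1"
  'a' x 6 => "a6"
Compressed: "c1b1a6"
Compressed length: 6

6


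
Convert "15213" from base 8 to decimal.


Input: "15213" in base 8
Positional expansion:
  Digit '1' (value 1) x 8^4 = 4096
  Digit '5' (value 5) x 8^3 = 2560
  Digit '2' (value 2) x 8^2 = 128
  Digit '1' (value 1) x 8^1 = 8
  Digit '3' (value 3) x 8^0 = 3
Sum = 6795

6795


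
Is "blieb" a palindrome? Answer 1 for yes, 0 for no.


Input: blieb
Reversed: beilb
  Compare pos 0 ('b') with pos 4 ('b'): match
  Compare pos 1 ('l') with pos 3 ('e'): MISMATCH
Result: not a palindrome

0


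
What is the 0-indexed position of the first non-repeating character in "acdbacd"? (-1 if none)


Input: acdbacd
Character frequencies:
  'a': 2
  'b': 1
  'c': 2
  'd': 2
Scanning left to right for freq == 1:
  Position 0 ('a'): freq=2, skip
  Position 1 ('c'): freq=2, skip
  Position 2 ('d'): freq=2, skip
  Position 3 ('b'): unique! => answer = 3

3


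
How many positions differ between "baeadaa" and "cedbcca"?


Comparing "baeadaa" and "cedbcca" position by position:
  Position 0: 'b' vs 'c' => DIFFER
  Position 1: 'a' vs 'e' => DIFFER
  Position 2: 'e' vs 'd' => DIFFER
  Position 3: 'a' vs 'b' => DIFFER
  Position 4: 'd' vs 'c' => DIFFER
  Position 5: 'a' vs 'c' => DIFFER
  Position 6: 'a' vs 'a' => same
Positions that differ: 6

6


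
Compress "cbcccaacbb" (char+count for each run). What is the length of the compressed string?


Input: cbcccaacbb
Runs:
  'c' x 1 => "c1"
  'b' x 1 => "b1"
  'c' x 3 => "c3"
  'a' x 2 => "a2"
  'c' x 1 => "c1"
  'b' x 2 => "b2"
Compressed: "c1b1c3a2c1b2"
Compressed length: 12

12


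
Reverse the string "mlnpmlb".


Input: mlnpmlb
Reading characters right to left:
  Position 6: 'b'
  Position 5: 'l'
  Position 4: 'm'
  Position 3: 'p'
  Position 2: 'n'
  Position 1: 'l'
  Position 0: 'm'
Reversed: blmpnlm

blmpnlm


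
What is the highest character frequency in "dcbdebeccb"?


Input: dcbdebeccb
Character counts:
  'b': 3
  'c': 3
  'd': 2
  'e': 2
Maximum frequency: 3

3


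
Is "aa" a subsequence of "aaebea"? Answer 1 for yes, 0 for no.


Check if "aa" is a subsequence of "aaebea"
Greedy scan:
  Position 0 ('a'): matches sub[0] = 'a'
  Position 1 ('a'): matches sub[1] = 'a'
  Position 2 ('e'): no match needed
  Position 3 ('b'): no match needed
  Position 4 ('e'): no match needed
  Position 5 ('a'): no match needed
All 2 characters matched => is a subsequence

1


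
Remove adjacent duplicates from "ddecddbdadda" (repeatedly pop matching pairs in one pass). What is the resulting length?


Input: ddecddbdadda
Stack-based adjacent duplicate removal:
  Read 'd': push. Stack: d
  Read 'd': matches stack top 'd' => pop. Stack: (empty)
  Read 'e': push. Stack: e
  Read 'c': push. Stack: ec
  Read 'd': push. Stack: ecd
  Read 'd': matches stack top 'd' => pop. Stack: ec
  Read 'b': push. Stack: ecb
  Read 'd': push. Stack: ecbd
  Read 'a': push. Stack: ecbda
  Read 'd': push. Stack: ecbdad
  Read 'd': matches stack top 'd' => pop. Stack: ecbda
  Read 'a': matches stack top 'a' => pop. Stack: ecbd
Final stack: "ecbd" (length 4)

4


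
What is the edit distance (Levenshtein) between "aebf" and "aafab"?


Computing edit distance: "aebf" -> "aafab"
DP table:
           a    a    f    a    b
      0    1    2    3    4    5
  a   1    0    1    2    3    4
  e   2    1    1    2    3    4
  b   3    2    2    2    3    3
  f   4    3    3    2    3    4
Edit distance = dp[4][5] = 4

4


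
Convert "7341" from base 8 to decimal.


Input: "7341" in base 8
Positional expansion:
  Digit '7' (value 7) x 8^3 = 3584
  Digit '3' (value 3) x 8^2 = 192
  Digit '4' (value 4) x 8^1 = 32
  Digit '1' (value 1) x 8^0 = 1
Sum = 3809

3809


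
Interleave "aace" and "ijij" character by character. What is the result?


Interleaving "aace" and "ijij":
  Position 0: 'a' from first, 'i' from second => "ai"
  Position 1: 'a' from first, 'j' from second => "aj"
  Position 2: 'c' from first, 'i' from second => "ci"
  Position 3: 'e' from first, 'j' from second => "ej"
Result: aiajciej

aiajciej


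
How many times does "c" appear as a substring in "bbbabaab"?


Searching for "c" in "bbbabaab"
Scanning each position:
  Position 0: "b" => no
  Position 1: "b" => no
  Position 2: "b" => no
  Position 3: "a" => no
  Position 4: "b" => no
  Position 5: "a" => no
  Position 6: "a" => no
  Position 7: "b" => no
Total occurrences: 0

0


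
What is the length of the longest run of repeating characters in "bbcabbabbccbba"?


Input: "bbcabbabbccbba"
Scanning for longest run:
  Position 1 ('b'): continues run of 'b', length=2
  Position 2 ('c'): new char, reset run to 1
  Position 3 ('a'): new char, reset run to 1
  Position 4 ('b'): new char, reset run to 1
  Position 5 ('b'): continues run of 'b', length=2
  Position 6 ('a'): new char, reset run to 1
  Position 7 ('b'): new char, reset run to 1
  Position 8 ('b'): continues run of 'b', length=2
  Position 9 ('c'): new char, reset run to 1
  Position 10 ('c'): continues run of 'c', length=2
  Position 11 ('b'): new char, reset run to 1
  Position 12 ('b'): continues run of 'b', length=2
  Position 13 ('a'): new char, reset run to 1
Longest run: 'b' with length 2

2


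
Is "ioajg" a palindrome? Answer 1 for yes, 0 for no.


Input: ioajg
Reversed: gjaoi
  Compare pos 0 ('i') with pos 4 ('g'): MISMATCH
  Compare pos 1 ('o') with pos 3 ('j'): MISMATCH
Result: not a palindrome

0


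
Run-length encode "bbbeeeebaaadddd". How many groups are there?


Input: bbbeeeebaaadddd
Scanning for consecutive runs:
  Group 1: 'b' x 3 (positions 0-2)
  Group 2: 'e' x 4 (positions 3-6)
  Group 3: 'b' x 1 (positions 7-7)
  Group 4: 'a' x 3 (positions 8-10)
  Group 5: 'd' x 4 (positions 11-14)
Total groups: 5

5


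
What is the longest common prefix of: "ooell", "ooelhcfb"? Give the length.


Words: ooell, ooelhcfb
  Position 0: all 'o' => match
  Position 1: all 'o' => match
  Position 2: all 'e' => match
  Position 3: all 'l' => match
  Position 4: ('l', 'h') => mismatch, stop
LCP = "ooel" (length 4)

4


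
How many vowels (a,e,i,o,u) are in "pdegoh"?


Input: pdegoh
Checking each character:
  'p' at position 0: consonant
  'd' at position 1: consonant
  'e' at position 2: vowel (running total: 1)
  'g' at position 3: consonant
  'o' at position 4: vowel (running total: 2)
  'h' at position 5: consonant
Total vowels: 2

2


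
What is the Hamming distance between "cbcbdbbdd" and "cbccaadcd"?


Comparing "cbcbdbbdd" and "cbccaadcd" position by position:
  Position 0: 'c' vs 'c' => same
  Position 1: 'b' vs 'b' => same
  Position 2: 'c' vs 'c' => same
  Position 3: 'b' vs 'c' => differ
  Position 4: 'd' vs 'a' => differ
  Position 5: 'b' vs 'a' => differ
  Position 6: 'b' vs 'd' => differ
  Position 7: 'd' vs 'c' => differ
  Position 8: 'd' vs 'd' => same
Total differences (Hamming distance): 5

5


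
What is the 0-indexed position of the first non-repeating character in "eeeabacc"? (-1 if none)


Input: eeeabacc
Character frequencies:
  'a': 2
  'b': 1
  'c': 2
  'e': 3
Scanning left to right for freq == 1:
  Position 0 ('e'): freq=3, skip
  Position 1 ('e'): freq=3, skip
  Position 2 ('e'): freq=3, skip
  Position 3 ('a'): freq=2, skip
  Position 4 ('b'): unique! => answer = 4

4


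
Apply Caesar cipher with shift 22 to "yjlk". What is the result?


Caesar cipher: shift "yjlk" by 22
  'y' (pos 24) + 22 = pos 20 = 'u'
  'j' (pos 9) + 22 = pos 5 = 'f'
  'l' (pos 11) + 22 = pos 7 = 'h'
  'k' (pos 10) + 22 = pos 6 = 'g'
Result: ufhg

ufhg


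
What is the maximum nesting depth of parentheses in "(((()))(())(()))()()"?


Input: "(((()))(())(()))()()"
Tracking depth:
  Position 0 '(': depth becomes 1
  Position 1 '(': depth becomes 2
  Position 2 '(': depth becomes 3
  Position 3 '(': depth becomes 4
  Position 4 ')': depth becomes 3
  Position 5 ')': depth becomes 2
  Position 6 ')': depth becomes 1
  Position 7 '(': depth becomes 2
  Position 8 '(': depth becomes 3
  Position 9 ')': depth becomes 2
  Position 10 ')': depth becomes 1
  Position 11 '(': depth becomes 2
  Position 12 '(': depth becomes 3
  Position 13 ')': depth becomes 2
  Position 14 ')': depth becomes 1
  Position 15 ')': depth becomes 0
  Position 16 '(': depth becomes 1
  Position 17 ')': depth becomes 0
  Position 18 '(': depth becomes 1
  Position 19 ')': depth becomes 0
Maximum depth reached: 4

4


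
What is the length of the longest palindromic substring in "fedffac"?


Input: "fedffac"
Checking substrings for palindromes:
  [3:5] "ff" (len 2) => palindrome
Longest palindromic substring: "ff" with length 2

2


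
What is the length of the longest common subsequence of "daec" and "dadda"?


LCS of "daec" and "dadda"
DP table:
           d    a    d    d    a
      0    0    0    0    0    0
  d   0    1    1    1    1    1
  a   0    1    2    2    2    2
  e   0    1    2    2    2    2
  c   0    1    2    2    2    2
LCS length = dp[4][5] = 2

2


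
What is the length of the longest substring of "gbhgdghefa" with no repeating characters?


Input: "gbhgdghefa"
Sliding window (track last position of each char):
  Position 0 ('g'): window [0,0] length 1 -- new best
  Position 1 ('b'): window [0,1] length 2 -- new best
  Position 2 ('h'): window [0,2] length 3 -- new best
  Position 3 ('g'): repeat (last at 0), move window start to 1
  Position 3 ('g'): window [1,3] length 3
  Position 4 ('d'): window [1,4] length 4 -- new best
  Position 5 ('g'): repeat (last at 3), move window start to 4
  Position 5 ('g'): window [4,5] length 2
  Position 6 ('h'): window [4,6] length 3
  Position 7 ('e'): window [4,7] length 4
  Position 8 ('f'): window [4,8] length 5 -- new best
  Position 9 ('a'): window [4,9] length 6 -- new best
Longest substring with no repeats: "dghefa" with length 6

6


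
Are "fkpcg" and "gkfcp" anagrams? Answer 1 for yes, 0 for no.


Strings: "fkpcg", "gkfcp"
Sorted first:  cfgkp
Sorted second: cfgkp
Sorted forms match => anagrams

1


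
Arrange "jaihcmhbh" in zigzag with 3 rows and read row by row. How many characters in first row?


Zigzag "jaihcmhbh" into 3 rows:
Placing characters:
  'j' => row 0
  'a' => row 1
  'i' => row 2
  'h' => row 1
  'c' => row 0
  'm' => row 1
  'h' => row 2
  'b' => row 1
  'h' => row 0
Rows:
  Row 0: "jch"
  Row 1: "ahmb"
  Row 2: "ih"
First row length: 3

3


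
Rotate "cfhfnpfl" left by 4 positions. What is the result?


Input: "cfhfnpfl", rotate left by 4
First 4 characters: "cfhf"
Remaining characters: "npfl"
Concatenate remaining + first: "npfl" + "cfhf" = "npflcfhf"

npflcfhf


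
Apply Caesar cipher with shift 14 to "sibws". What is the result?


Caesar cipher: shift "sibws" by 14
  's' (pos 18) + 14 = pos 6 = 'g'
  'i' (pos 8) + 14 = pos 22 = 'w'
  'b' (pos 1) + 14 = pos 15 = 'p'
  'w' (pos 22) + 14 = pos 10 = 'k'
  's' (pos 18) + 14 = pos 6 = 'g'
Result: gwpkg

gwpkg


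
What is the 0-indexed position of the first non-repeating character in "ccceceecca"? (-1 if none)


Input: ccceceecca
Character frequencies:
  'a': 1
  'c': 6
  'e': 3
Scanning left to right for freq == 1:
  Position 0 ('c'): freq=6, skip
  Position 1 ('c'): freq=6, skip
  Position 2 ('c'): freq=6, skip
  Position 3 ('e'): freq=3, skip
  Position 4 ('c'): freq=6, skip
  Position 5 ('e'): freq=3, skip
  Position 6 ('e'): freq=3, skip
  Position 7 ('c'): freq=6, skip
  Position 8 ('c'): freq=6, skip
  Position 9 ('a'): unique! => answer = 9

9


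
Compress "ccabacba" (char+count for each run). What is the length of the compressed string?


Input: ccabacba
Runs:
  'c' x 2 => "c2"
  'a' x 1 => "a1"
  'b' x 1 => "b1"
  'a' x 1 => "a1"
  'c' x 1 => "c1"
  'b' x 1 => "b1"
  'a' x 1 => "a1"
Compressed: "c2a1b1a1c1b1a1"
Compressed length: 14

14


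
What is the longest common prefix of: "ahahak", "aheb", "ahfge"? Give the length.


Words: ahahak, aheb, ahfge
  Position 0: all 'a' => match
  Position 1: all 'h' => match
  Position 2: ('a', 'e', 'f') => mismatch, stop
LCP = "ah" (length 2)

2


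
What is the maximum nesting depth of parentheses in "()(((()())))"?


Input: "()(((()())))"
Tracking depth:
  Position 0 '(': depth becomes 1
  Position 1 ')': depth becomes 0
  Position 2 '(': depth becomes 1
  Position 3 '(': depth becomes 2
  Position 4 '(': depth becomes 3
  Position 5 '(': depth becomes 4
  Position 6 ')': depth becomes 3
  Position 7 '(': depth becomes 4
  Position 8 ')': depth becomes 3
  Position 9 ')': depth becomes 2
  Position 10 ')': depth becomes 1
  Position 11 ')': depth becomes 0
Maximum depth reached: 4

4


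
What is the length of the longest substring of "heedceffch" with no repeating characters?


Input: "heedceffch"
Sliding window (track last position of each char):
  Position 0 ('h'): window [0,0] length 1 -- new best
  Position 1 ('e'): window [0,1] length 2 -- new best
  Position 2 ('e'): repeat (last at 1), move window start to 2
  Position 2 ('e'): window [2,2] length 1
  Position 3 ('d'): window [2,3] length 2
  Position 4 ('c'): window [2,4] length 3 -- new best
  Position 5 ('e'): repeat (last at 2), move window start to 3
  Position 5 ('e'): window [3,5] length 3
  Position 6 ('f'): window [3,6] length 4 -- new best
  Position 7 ('f'): repeat (last at 6), move window start to 7
  Position 7 ('f'): window [7,7] length 1
  Position 8 ('c'): window [7,8] length 2
  Position 9 ('h'): window [7,9] length 3
Longest substring with no repeats: "dcef" with length 4

4


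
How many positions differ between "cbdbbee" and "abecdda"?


Comparing "cbdbbee" and "abecdda" position by position:
  Position 0: 'c' vs 'a' => DIFFER
  Position 1: 'b' vs 'b' => same
  Position 2: 'd' vs 'e' => DIFFER
  Position 3: 'b' vs 'c' => DIFFER
  Position 4: 'b' vs 'd' => DIFFER
  Position 5: 'e' vs 'd' => DIFFER
  Position 6: 'e' vs 'a' => DIFFER
Positions that differ: 6

6


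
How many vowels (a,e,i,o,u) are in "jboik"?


Input: jboik
Checking each character:
  'j' at position 0: consonant
  'b' at position 1: consonant
  'o' at position 2: vowel (running total: 1)
  'i' at position 3: vowel (running total: 2)
  'k' at position 4: consonant
Total vowels: 2

2


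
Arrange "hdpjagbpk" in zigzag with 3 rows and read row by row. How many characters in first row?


Zigzag "hdpjagbpk" into 3 rows:
Placing characters:
  'h' => row 0
  'd' => row 1
  'p' => row 2
  'j' => row 1
  'a' => row 0
  'g' => row 1
  'b' => row 2
  'p' => row 1
  'k' => row 0
Rows:
  Row 0: "hak"
  Row 1: "djgp"
  Row 2: "pb"
First row length: 3

3


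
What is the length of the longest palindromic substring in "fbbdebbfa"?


Input: "fbbdebbfa"
Checking substrings for palindromes:
  [1:3] "bb" (len 2) => palindrome
  [5:7] "bb" (len 2) => palindrome
Longest palindromic substring: "bb" with length 2

2


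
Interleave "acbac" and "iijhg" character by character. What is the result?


Interleaving "acbac" and "iijhg":
  Position 0: 'a' from first, 'i' from second => "ai"
  Position 1: 'c' from first, 'i' from second => "ci"
  Position 2: 'b' from first, 'j' from second => "bj"
  Position 3: 'a' from first, 'h' from second => "ah"
  Position 4: 'c' from first, 'g' from second => "cg"
Result: aicibjahcg

aicibjahcg


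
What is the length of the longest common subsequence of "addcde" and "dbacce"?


LCS of "addcde" and "dbacce"
DP table:
           d    b    a    c    c    e
      0    0    0    0    0    0    0
  a   0    0    0    1    1    1    1
  d   0    1    1    1    1    1    1
  d   0    1    1    1    1    1    1
  c   0    1    1    1    2    2    2
  d   0    1    1    1    2    2    2
  e   0    1    1    1    2    2    3
LCS length = dp[6][6] = 3

3


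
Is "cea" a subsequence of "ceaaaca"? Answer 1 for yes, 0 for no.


Check if "cea" is a subsequence of "ceaaaca"
Greedy scan:
  Position 0 ('c'): matches sub[0] = 'c'
  Position 1 ('e'): matches sub[1] = 'e'
  Position 2 ('a'): matches sub[2] = 'a'
  Position 3 ('a'): no match needed
  Position 4 ('a'): no match needed
  Position 5 ('c'): no match needed
  Position 6 ('a'): no match needed
All 3 characters matched => is a subsequence

1


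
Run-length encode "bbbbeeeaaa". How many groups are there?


Input: bbbbeeeaaa
Scanning for consecutive runs:
  Group 1: 'b' x 4 (positions 0-3)
  Group 2: 'e' x 3 (positions 4-6)
  Group 3: 'a' x 3 (positions 7-9)
Total groups: 3

3


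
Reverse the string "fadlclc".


Input: fadlclc
Reading characters right to left:
  Position 6: 'c'
  Position 5: 'l'
  Position 4: 'c'
  Position 3: 'l'
  Position 2: 'd'
  Position 1: 'a'
  Position 0: 'f'
Reversed: clcldaf

clcldaf


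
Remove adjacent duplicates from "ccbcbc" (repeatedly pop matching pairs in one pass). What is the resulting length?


Input: ccbcbc
Stack-based adjacent duplicate removal:
  Read 'c': push. Stack: c
  Read 'c': matches stack top 'c' => pop. Stack: (empty)
  Read 'b': push. Stack: b
  Read 'c': push. Stack: bc
  Read 'b': push. Stack: bcb
  Read 'c': push. Stack: bcbc
Final stack: "bcbc" (length 4)

4


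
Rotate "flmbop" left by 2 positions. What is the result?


Input: "flmbop", rotate left by 2
First 2 characters: "fl"
Remaining characters: "mbop"
Concatenate remaining + first: "mbop" + "fl" = "mbopfl"

mbopfl


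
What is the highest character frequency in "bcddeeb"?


Input: bcddeeb
Character counts:
  'b': 2
  'c': 1
  'd': 2
  'e': 2
Maximum frequency: 2

2


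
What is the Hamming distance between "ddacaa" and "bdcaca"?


Comparing "ddacaa" and "bdcaca" position by position:
  Position 0: 'd' vs 'b' => differ
  Position 1: 'd' vs 'd' => same
  Position 2: 'a' vs 'c' => differ
  Position 3: 'c' vs 'a' => differ
  Position 4: 'a' vs 'c' => differ
  Position 5: 'a' vs 'a' => same
Total differences (Hamming distance): 4

4


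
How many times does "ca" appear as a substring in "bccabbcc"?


Searching for "ca" in "bccabbcc"
Scanning each position:
  Position 0: "bc" => no
  Position 1: "cc" => no
  Position 2: "ca" => MATCH
  Position 3: "ab" => no
  Position 4: "bb" => no
  Position 5: "bc" => no
  Position 6: "cc" => no
Total occurrences: 1

1


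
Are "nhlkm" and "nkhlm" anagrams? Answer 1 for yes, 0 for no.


Strings: "nhlkm", "nkhlm"
Sorted first:  hklmn
Sorted second: hklmn
Sorted forms match => anagrams

1


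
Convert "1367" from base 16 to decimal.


Input: "1367" in base 16
Positional expansion:
  Digit '1' (value 1) x 16^3 = 4096
  Digit '3' (value 3) x 16^2 = 768
  Digit '6' (value 6) x 16^1 = 96
  Digit '7' (value 7) x 16^0 = 7
Sum = 4967

4967


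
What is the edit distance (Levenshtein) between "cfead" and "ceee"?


Computing edit distance: "cfead" -> "ceee"
DP table:
           c    e    e    e
      0    1    2    3    4
  c   1    0    1    2    3
  f   2    1    1    2    3
  e   3    2    1    1    2
  a   4    3    2    2    2
  d   5    4    3    3    3
Edit distance = dp[5][4] = 3

3


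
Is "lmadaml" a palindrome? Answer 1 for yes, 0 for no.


Input: lmadaml
Reversed: lmadaml
  Compare pos 0 ('l') with pos 6 ('l'): match
  Compare pos 1 ('m') with pos 5 ('m'): match
  Compare pos 2 ('a') with pos 4 ('a'): match
Result: palindrome

1


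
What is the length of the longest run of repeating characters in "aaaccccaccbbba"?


Input: "aaaccccaccbbba"
Scanning for longest run:
  Position 1 ('a'): continues run of 'a', length=2
  Position 2 ('a'): continues run of 'a', length=3
  Position 3 ('c'): new char, reset run to 1
  Position 4 ('c'): continues run of 'c', length=2
  Position 5 ('c'): continues run of 'c', length=3
  Position 6 ('c'): continues run of 'c', length=4
  Position 7 ('a'): new char, reset run to 1
  Position 8 ('c'): new char, reset run to 1
  Position 9 ('c'): continues run of 'c', length=2
  Position 10 ('b'): new char, reset run to 1
  Position 11 ('b'): continues run of 'b', length=2
  Position 12 ('b'): continues run of 'b', length=3
  Position 13 ('a'): new char, reset run to 1
Longest run: 'c' with length 4

4


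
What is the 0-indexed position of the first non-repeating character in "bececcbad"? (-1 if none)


Input: bececcbad
Character frequencies:
  'a': 1
  'b': 2
  'c': 3
  'd': 1
  'e': 2
Scanning left to right for freq == 1:
  Position 0 ('b'): freq=2, skip
  Position 1 ('e'): freq=2, skip
  Position 2 ('c'): freq=3, skip
  Position 3 ('e'): freq=2, skip
  Position 4 ('c'): freq=3, skip
  Position 5 ('c'): freq=3, skip
  Position 6 ('b'): freq=2, skip
  Position 7 ('a'): unique! => answer = 7

7


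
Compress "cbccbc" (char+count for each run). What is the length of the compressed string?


Input: cbccbc
Runs:
  'c' x 1 => "c1"
  'b' x 1 => "b1"
  'c' x 2 => "c2"
  'b' x 1 => "b1"
  'c' x 1 => "c1"
Compressed: "c1b1c2b1c1"
Compressed length: 10

10


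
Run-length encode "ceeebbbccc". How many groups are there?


Input: ceeebbbccc
Scanning for consecutive runs:
  Group 1: 'c' x 1 (positions 0-0)
  Group 2: 'e' x 3 (positions 1-3)
  Group 3: 'b' x 3 (positions 4-6)
  Group 4: 'c' x 3 (positions 7-9)
Total groups: 4

4


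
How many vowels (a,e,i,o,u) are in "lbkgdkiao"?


Input: lbkgdkiao
Checking each character:
  'l' at position 0: consonant
  'b' at position 1: consonant
  'k' at position 2: consonant
  'g' at position 3: consonant
  'd' at position 4: consonant
  'k' at position 5: consonant
  'i' at position 6: vowel (running total: 1)
  'a' at position 7: vowel (running total: 2)
  'o' at position 8: vowel (running total: 3)
Total vowels: 3

3


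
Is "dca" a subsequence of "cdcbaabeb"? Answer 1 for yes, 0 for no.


Check if "dca" is a subsequence of "cdcbaabeb"
Greedy scan:
  Position 0 ('c'): no match needed
  Position 1 ('d'): matches sub[0] = 'd'
  Position 2 ('c'): matches sub[1] = 'c'
  Position 3 ('b'): no match needed
  Position 4 ('a'): matches sub[2] = 'a'
  Position 5 ('a'): no match needed
  Position 6 ('b'): no match needed
  Position 7 ('e'): no match needed
  Position 8 ('b'): no match needed
All 3 characters matched => is a subsequence

1


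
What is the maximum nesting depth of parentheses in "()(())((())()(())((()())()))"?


Input: "()(())((())()(())((()())()))"
Tracking depth:
  Position 0 '(': depth becomes 1
  Position 1 ')': depth becomes 0
  Position 2 '(': depth becomes 1
  Position 3 '(': depth becomes 2
  Position 4 ')': depth becomes 1
  Position 5 ')': depth becomes 0
  Position 6 '(': depth becomes 1
  Position 7 '(': depth becomes 2
  Position 8 '(': depth becomes 3
  Position 9 ')': depth becomes 2
  Position 10 ')': depth becomes 1
  Position 11 '(': depth becomes 2
  Position 12 ')': depth becomes 1
  Position 13 '(': depth becomes 2
  Position 14 '(': depth becomes 3
  Position 15 ')': depth becomes 2
  Position 16 ')': depth becomes 1
  Position 17 '(': depth becomes 2
  Position 18 '(': depth becomes 3
  Position 19 '(': depth becomes 4
  Position 20 ')': depth becomes 3
  Position 21 '(': depth becomes 4
  Position 22 ')': depth becomes 3
  Position 23 ')': depth becomes 2
  Position 24 '(': depth becomes 3
  Position 25 ')': depth becomes 2
  Position 26 ')': depth becomes 1
  Position 27 ')': depth becomes 0
Maximum depth reached: 4

4


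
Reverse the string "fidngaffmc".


Input: fidngaffmc
Reading characters right to left:
  Position 9: 'c'
  Position 8: 'm'
  Position 7: 'f'
  Position 6: 'f'
  Position 5: 'a'
  Position 4: 'g'
  Position 3: 'n'
  Position 2: 'd'
  Position 1: 'i'
  Position 0: 'f'
Reversed: cmffagndif

cmffagndif


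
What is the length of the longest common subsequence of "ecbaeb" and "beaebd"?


LCS of "ecbaeb" and "beaebd"
DP table:
           b    e    a    e    b    d
      0    0    0    0    0    0    0
  e   0    0    1    1    1    1    1
  c   0    0    1    1    1    1    1
  b   0    1    1    1    1    2    2
  a   0    1    1    2    2    2    2
  e   0    1    2    2    3    3    3
  b   0    1    2    2    3    4    4
LCS length = dp[6][6] = 4

4


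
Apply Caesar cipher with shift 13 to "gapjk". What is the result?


Caesar cipher: shift "gapjk" by 13
  'g' (pos 6) + 13 = pos 19 = 't'
  'a' (pos 0) + 13 = pos 13 = 'n'
  'p' (pos 15) + 13 = pos 2 = 'c'
  'j' (pos 9) + 13 = pos 22 = 'w'
  'k' (pos 10) + 13 = pos 23 = 'x'
Result: tncwx

tncwx


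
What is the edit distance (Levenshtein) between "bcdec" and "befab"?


Computing edit distance: "bcdec" -> "befab"
DP table:
           b    e    f    a    b
      0    1    2    3    4    5
  b   1    0    1    2    3    4
  c   2    1    1    2    3    4
  d   3    2    2    2    3    4
  e   4    3    2    3    3    4
  c   5    4    3    3    4    4
Edit distance = dp[5][5] = 4

4


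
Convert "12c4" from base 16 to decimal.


Input: "12c4" in base 16
Positional expansion:
  Digit '1' (value 1) x 16^3 = 4096
  Digit '2' (value 2) x 16^2 = 512
  Digit 'c' (value 12) x 16^1 = 192
  Digit '4' (value 4) x 16^0 = 4
Sum = 4804

4804


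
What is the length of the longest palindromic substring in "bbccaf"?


Input: "bbccaf"
Checking substrings for palindromes:
  [0:2] "bb" (len 2) => palindrome
  [2:4] "cc" (len 2) => palindrome
Longest palindromic substring: "bb" with length 2

2


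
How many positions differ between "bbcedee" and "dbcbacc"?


Comparing "bbcedee" and "dbcbacc" position by position:
  Position 0: 'b' vs 'd' => DIFFER
  Position 1: 'b' vs 'b' => same
  Position 2: 'c' vs 'c' => same
  Position 3: 'e' vs 'b' => DIFFER
  Position 4: 'd' vs 'a' => DIFFER
  Position 5: 'e' vs 'c' => DIFFER
  Position 6: 'e' vs 'c' => DIFFER
Positions that differ: 5

5


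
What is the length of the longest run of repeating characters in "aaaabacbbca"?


Input: "aaaabacbbca"
Scanning for longest run:
  Position 1 ('a'): continues run of 'a', length=2
  Position 2 ('a'): continues run of 'a', length=3
  Position 3 ('a'): continues run of 'a', length=4
  Position 4 ('b'): new char, reset run to 1
  Position 5 ('a'): new char, reset run to 1
  Position 6 ('c'): new char, reset run to 1
  Position 7 ('b'): new char, reset run to 1
  Position 8 ('b'): continues run of 'b', length=2
  Position 9 ('c'): new char, reset run to 1
  Position 10 ('a'): new char, reset run to 1
Longest run: 'a' with length 4

4


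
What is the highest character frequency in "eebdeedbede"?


Input: eebdeedbede
Character counts:
  'b': 2
  'd': 3
  'e': 6
Maximum frequency: 6

6


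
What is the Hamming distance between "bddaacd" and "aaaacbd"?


Comparing "bddaacd" and "aaaacbd" position by position:
  Position 0: 'b' vs 'a' => differ
  Position 1: 'd' vs 'a' => differ
  Position 2: 'd' vs 'a' => differ
  Position 3: 'a' vs 'a' => same
  Position 4: 'a' vs 'c' => differ
  Position 5: 'c' vs 'b' => differ
  Position 6: 'd' vs 'd' => same
Total differences (Hamming distance): 5

5


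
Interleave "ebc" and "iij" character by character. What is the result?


Interleaving "ebc" and "iij":
  Position 0: 'e' from first, 'i' from second => "ei"
  Position 1: 'b' from first, 'i' from second => "bi"
  Position 2: 'c' from first, 'j' from second => "cj"
Result: eibicj

eibicj


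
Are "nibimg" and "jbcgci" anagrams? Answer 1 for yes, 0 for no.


Strings: "nibimg", "jbcgci"
Sorted first:  bgiimn
Sorted second: bccgij
Differ at position 1: 'g' vs 'c' => not anagrams

0


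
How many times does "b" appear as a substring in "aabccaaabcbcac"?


Searching for "b" in "aabccaaabcbcac"
Scanning each position:
  Position 0: "a" => no
  Position 1: "a" => no
  Position 2: "b" => MATCH
  Position 3: "c" => no
  Position 4: "c" => no
  Position 5: "a" => no
  Position 6: "a" => no
  Position 7: "a" => no
  Position 8: "b" => MATCH
  Position 9: "c" => no
  Position 10: "b" => MATCH
  Position 11: "c" => no
  Position 12: "a" => no
  Position 13: "c" => no
Total occurrences: 3

3


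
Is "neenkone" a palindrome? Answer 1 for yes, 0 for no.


Input: neenkone
Reversed: enokneen
  Compare pos 0 ('n') with pos 7 ('e'): MISMATCH
  Compare pos 1 ('e') with pos 6 ('n'): MISMATCH
  Compare pos 2 ('e') with pos 5 ('o'): MISMATCH
  Compare pos 3 ('n') with pos 4 ('k'): MISMATCH
Result: not a palindrome

0


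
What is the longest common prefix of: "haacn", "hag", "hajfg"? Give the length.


Words: haacn, hag, hajfg
  Position 0: all 'h' => match
  Position 1: all 'a' => match
  Position 2: ('a', 'g', 'j') => mismatch, stop
LCP = "ha" (length 2)

2


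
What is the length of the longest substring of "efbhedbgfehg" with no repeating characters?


Input: "efbhedbgfehg"
Sliding window (track last position of each char):
  Position 0 ('e'): window [0,0] length 1 -- new best
  Position 1 ('f'): window [0,1] length 2 -- new best
  Position 2 ('b'): window [0,2] length 3 -- new best
  Position 3 ('h'): window [0,3] length 4 -- new best
  Position 4 ('e'): repeat (last at 0), move window start to 1
  Position 4 ('e'): window [1,4] length 4
  Position 5 ('d'): window [1,5] length 5 -- new best
  Position 6 ('b'): repeat (last at 2), move window start to 3
  Position 6 ('b'): window [3,6] length 4
  Position 7 ('g'): window [3,7] length 5
  Position 8 ('f'): window [3,8] length 6 -- new best
  Position 9 ('e'): repeat (last at 4), move window start to 5
  Position 9 ('e'): window [5,9] length 5
  Position 10 ('h'): window [5,10] length 6
  Position 11 ('g'): repeat (last at 7), move window start to 8
  Position 11 ('g'): window [8,11] length 4
Longest substring with no repeats: "hedbgf" with length 6

6


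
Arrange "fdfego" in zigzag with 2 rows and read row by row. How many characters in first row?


Zigzag "fdfego" into 2 rows:
Placing characters:
  'f' => row 0
  'd' => row 1
  'f' => row 0
  'e' => row 1
  'g' => row 0
  'o' => row 1
Rows:
  Row 0: "ffg"
  Row 1: "deo"
First row length: 3

3


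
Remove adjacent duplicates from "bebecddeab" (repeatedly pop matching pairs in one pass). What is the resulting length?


Input: bebecddeab
Stack-based adjacent duplicate removal:
  Read 'b': push. Stack: b
  Read 'e': push. Stack: be
  Read 'b': push. Stack: beb
  Read 'e': push. Stack: bebe
  Read 'c': push. Stack: bebec
  Read 'd': push. Stack: bebecd
  Read 'd': matches stack top 'd' => pop. Stack: bebec
  Read 'e': push. Stack: bebece
  Read 'a': push. Stack: bebecea
  Read 'b': push. Stack: bebeceab
Final stack: "bebeceab" (length 8)

8


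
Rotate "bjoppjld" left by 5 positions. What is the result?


Input: "bjoppjld", rotate left by 5
First 5 characters: "bjopp"
Remaining characters: "jld"
Concatenate remaining + first: "jld" + "bjopp" = "jldbjopp"

jldbjopp


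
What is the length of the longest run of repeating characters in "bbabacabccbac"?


Input: "bbabacabccbac"
Scanning for longest run:
  Position 1 ('b'): continues run of 'b', length=2
  Position 2 ('a'): new char, reset run to 1
  Position 3 ('b'): new char, reset run to 1
  Position 4 ('a'): new char, reset run to 1
  Position 5 ('c'): new char, reset run to 1
  Position 6 ('a'): new char, reset run to 1
  Position 7 ('b'): new char, reset run to 1
  Position 8 ('c'): new char, reset run to 1
  Position 9 ('c'): continues run of 'c', length=2
  Position 10 ('b'): new char, reset run to 1
  Position 11 ('a'): new char, reset run to 1
  Position 12 ('c'): new char, reset run to 1
Longest run: 'b' with length 2

2
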